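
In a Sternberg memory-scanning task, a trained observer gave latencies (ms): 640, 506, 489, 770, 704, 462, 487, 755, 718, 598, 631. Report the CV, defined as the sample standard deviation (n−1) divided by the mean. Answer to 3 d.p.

n = 11, Σ = 6760, M = 614.5455
Σ(x−M)² = 130872.727; s = √(130872.727/10) = 114.3996
CV = 114.3996 / 614.5455 = 0.18615

0.186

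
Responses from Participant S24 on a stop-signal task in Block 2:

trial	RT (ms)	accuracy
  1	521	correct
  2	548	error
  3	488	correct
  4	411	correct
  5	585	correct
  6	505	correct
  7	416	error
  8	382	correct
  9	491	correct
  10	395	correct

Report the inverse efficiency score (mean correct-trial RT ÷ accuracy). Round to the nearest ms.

590 ms

Correct trials (n=8): 521, 488, 411, 585, 505, 382, 491, 395
Mean correct RT = 3778/8 = 472.2500 ms
Proportion correct = 8/10
IES = 472.2500 / (8/10) = 590.312 ms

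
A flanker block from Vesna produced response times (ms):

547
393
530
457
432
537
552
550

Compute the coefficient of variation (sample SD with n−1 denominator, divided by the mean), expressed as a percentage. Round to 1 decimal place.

12.6%

n = 8, Σ = 3998, M = 499.7500
Σ(x−M)² = 27603.500; s = √(27603.500/7) = 62.7962
CV = 62.7962 / 499.7500 = 0.12566 = 12.566%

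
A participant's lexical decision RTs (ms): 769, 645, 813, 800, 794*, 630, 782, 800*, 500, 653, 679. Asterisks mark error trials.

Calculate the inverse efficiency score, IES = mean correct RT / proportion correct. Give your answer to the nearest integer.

852 ms

Correct trials (n=9): 769, 645, 813, 800, 630, 782, 500, 653, 679
Mean correct RT = 6271/9 = 696.7778 ms
Proportion correct = 9/11
IES = 696.7778 / (9/11) = 851.617 ms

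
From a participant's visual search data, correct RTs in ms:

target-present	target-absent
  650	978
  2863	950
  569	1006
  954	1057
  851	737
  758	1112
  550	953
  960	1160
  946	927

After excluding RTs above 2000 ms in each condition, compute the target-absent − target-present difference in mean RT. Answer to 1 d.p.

206.9 ms

target-present: exclude 2863
M(target-present) = 6238/8 = 779.750
M(target-absent) = 8880/9 = 986.667
Difference = 986.667 − 779.750 = 206.917 ms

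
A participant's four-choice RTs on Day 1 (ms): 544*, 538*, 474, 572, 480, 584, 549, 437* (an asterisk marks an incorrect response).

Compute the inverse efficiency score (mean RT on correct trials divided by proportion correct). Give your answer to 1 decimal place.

850.9 ms

Correct trials (n=5): 474, 572, 480, 584, 549
Mean correct RT = 2659/5 = 531.8000 ms
Proportion correct = 5/8
IES = 531.8000 / (5/8) = 850.880 ms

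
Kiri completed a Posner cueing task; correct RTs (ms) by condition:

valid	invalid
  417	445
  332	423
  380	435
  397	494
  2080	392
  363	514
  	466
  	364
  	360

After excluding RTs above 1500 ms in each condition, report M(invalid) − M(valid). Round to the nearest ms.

valid: exclude 2080
M(valid) = 1889/5 = 377.800
M(invalid) = 3893/9 = 432.556
Difference = 432.556 − 377.800 = 54.756 ms

55 ms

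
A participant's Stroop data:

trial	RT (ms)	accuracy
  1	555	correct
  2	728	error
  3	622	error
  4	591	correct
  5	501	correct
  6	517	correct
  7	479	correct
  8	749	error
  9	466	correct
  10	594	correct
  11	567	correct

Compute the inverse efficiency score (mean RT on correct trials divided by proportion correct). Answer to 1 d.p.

Correct trials (n=8): 555, 591, 501, 517, 479, 466, 594, 567
Mean correct RT = 4270/8 = 533.7500 ms
Proportion correct = 8/11
IES = 533.7500 / (8/11) = 733.906 ms

733.9 ms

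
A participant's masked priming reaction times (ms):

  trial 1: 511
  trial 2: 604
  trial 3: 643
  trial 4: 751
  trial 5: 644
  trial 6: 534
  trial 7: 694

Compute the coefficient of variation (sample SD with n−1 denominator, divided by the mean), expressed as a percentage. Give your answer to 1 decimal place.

13.5%

n = 7, Σ = 4381, M = 625.8571
Σ(x−M)² = 43034.857; s = √(43034.857/6) = 84.6905
CV = 84.6905 / 625.8571 = 0.13532 = 13.532%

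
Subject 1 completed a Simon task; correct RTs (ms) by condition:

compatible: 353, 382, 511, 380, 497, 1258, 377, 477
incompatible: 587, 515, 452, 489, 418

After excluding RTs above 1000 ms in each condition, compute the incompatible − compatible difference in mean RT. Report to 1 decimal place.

compatible: exclude 1258
M(compatible) = 2977/7 = 425.286
M(incompatible) = 2461/5 = 492.200
Difference = 492.200 − 425.286 = 66.914 ms

66.9 ms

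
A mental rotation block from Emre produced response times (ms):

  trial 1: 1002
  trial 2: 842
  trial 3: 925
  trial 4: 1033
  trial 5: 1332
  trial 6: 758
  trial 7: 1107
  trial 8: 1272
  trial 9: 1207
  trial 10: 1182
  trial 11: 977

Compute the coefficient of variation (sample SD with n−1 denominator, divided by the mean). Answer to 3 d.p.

0.171

n = 11, Σ = 11637, M = 1057.9091
Σ(x−M)² = 325516.909; s = √(325516.909/10) = 180.4209
CV = 180.4209 / 1057.9091 = 0.17054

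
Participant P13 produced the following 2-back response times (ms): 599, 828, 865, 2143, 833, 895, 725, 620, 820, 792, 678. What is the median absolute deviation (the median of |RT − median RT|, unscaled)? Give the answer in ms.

Sorted: 599, 620, 678, 725, 792, 820, 828, 833, 865, 895, 2143 → median = 820
|x − 820|: 221, 8, 45, 1323, 13, 75, 95, 200, 0, 28, 142
Sorted deviations: 0, 8, 13, 28, 45, 75, 95, 142, 200, 221, 1323 → MAD = 75

75 ms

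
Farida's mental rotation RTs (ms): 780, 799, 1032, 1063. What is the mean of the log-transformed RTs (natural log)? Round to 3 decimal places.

6.813

ln(RT): 6.6593, 6.6834, 6.9393, 6.9689
Σ ln(RT) = 27.2508
Mean = 27.2508/4 = 6.81269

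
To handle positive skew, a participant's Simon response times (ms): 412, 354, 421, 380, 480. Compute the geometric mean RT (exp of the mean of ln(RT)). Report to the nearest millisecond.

407 ms

ln(RT): 6.0210, 5.8693, 6.0426, 5.9402, 6.1738
Mean ln(RT) = 30.0469/5 = 6.00938
Geometric mean = exp(6.00938) = 407.23 ms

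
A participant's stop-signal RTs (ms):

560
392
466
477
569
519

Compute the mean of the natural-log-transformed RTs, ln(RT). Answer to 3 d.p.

6.201

ln(RT): 6.3279, 5.9713, 6.1442, 6.1675, 6.3439, 6.2519
Σ ln(RT) = 37.2067
Mean = 37.2067/6 = 6.20111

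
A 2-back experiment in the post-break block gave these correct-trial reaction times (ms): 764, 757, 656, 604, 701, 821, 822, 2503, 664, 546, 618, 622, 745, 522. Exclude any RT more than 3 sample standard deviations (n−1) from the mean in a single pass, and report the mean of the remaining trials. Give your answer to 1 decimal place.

680.2 ms

n = 14, ΣRT = 11345, M = 810.357
Σ(x−M)² = 3199859.21; s = √(3199859.21/13) = 496.128
Cutoffs: 810.357 ± 3·496.128 → [-678.0, 2298.7]
Outside: 2503 → excluded.
Retained (n=13): Σ = 8842, mean = 8842/13 = 680.154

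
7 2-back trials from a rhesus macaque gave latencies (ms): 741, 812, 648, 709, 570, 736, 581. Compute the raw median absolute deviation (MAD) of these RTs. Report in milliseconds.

Sorted: 570, 581, 648, 709, 736, 741, 812 → median = 709
|x − 709|: 32, 103, 61, 0, 139, 27, 128
Sorted deviations: 0, 27, 32, 61, 103, 128, 139 → MAD = 61

61 ms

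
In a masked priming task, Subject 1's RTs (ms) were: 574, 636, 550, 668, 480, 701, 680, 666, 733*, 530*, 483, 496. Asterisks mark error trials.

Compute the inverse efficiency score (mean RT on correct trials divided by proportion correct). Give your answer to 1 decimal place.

712.1 ms

Correct trials (n=10): 574, 636, 550, 668, 480, 701, 680, 666, 483, 496
Mean correct RT = 5934/10 = 593.4000 ms
Proportion correct = 10/12
IES = 593.4000 / (10/12) = 712.080 ms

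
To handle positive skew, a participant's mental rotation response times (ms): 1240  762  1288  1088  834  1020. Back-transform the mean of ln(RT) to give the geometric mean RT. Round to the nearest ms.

1020 ms

ln(RT): 7.1229, 6.6359, 7.1608, 6.9921, 6.7262, 6.9276
Mean ln(RT) = 41.5655/6 = 6.92759
Geometric mean = exp(6.92759) = 1020.03 ms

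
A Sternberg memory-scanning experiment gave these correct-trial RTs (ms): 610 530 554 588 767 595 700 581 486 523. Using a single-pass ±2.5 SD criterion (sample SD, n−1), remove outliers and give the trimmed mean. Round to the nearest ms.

n = 10, ΣRT = 5934, M = 593.400
Σ(x−M)² = 64024.40; s = √(64024.40/9) = 84.343
Cutoffs: 593.400 ± 2.5·84.343 → [382.5, 804.3]
No RTs fall outside the cutoffs; all 10 retained. Mean = 5934/10 = 593.400

593 ms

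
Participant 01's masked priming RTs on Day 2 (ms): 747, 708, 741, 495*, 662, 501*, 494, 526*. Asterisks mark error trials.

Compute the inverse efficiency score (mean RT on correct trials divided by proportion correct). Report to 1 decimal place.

1072.6 ms

Correct trials (n=5): 747, 708, 741, 662, 494
Mean correct RT = 3352/5 = 670.4000 ms
Proportion correct = 5/8
IES = 670.4000 / (5/8) = 1072.640 ms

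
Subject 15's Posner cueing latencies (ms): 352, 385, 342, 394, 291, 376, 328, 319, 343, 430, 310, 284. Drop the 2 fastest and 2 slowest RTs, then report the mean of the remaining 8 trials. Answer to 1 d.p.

Sorted: 284, 291, 310, 319, 328, 342, 343, 352, 376, 385, 394, 430
Drop lowest 2 (284, 291) and highest 2 (394, 430)
Remaining (n=8): Σ = 2755, mean = 2755/8 = 344.375

344.4 ms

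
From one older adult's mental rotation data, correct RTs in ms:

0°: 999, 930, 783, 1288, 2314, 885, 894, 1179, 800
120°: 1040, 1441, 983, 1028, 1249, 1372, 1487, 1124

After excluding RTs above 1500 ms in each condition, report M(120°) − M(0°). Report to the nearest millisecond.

246 ms

0°: exclude 2314
M(0°) = 7758/8 = 969.750
M(120°) = 9724/8 = 1215.500
Difference = 1215.500 − 969.750 = 245.750 ms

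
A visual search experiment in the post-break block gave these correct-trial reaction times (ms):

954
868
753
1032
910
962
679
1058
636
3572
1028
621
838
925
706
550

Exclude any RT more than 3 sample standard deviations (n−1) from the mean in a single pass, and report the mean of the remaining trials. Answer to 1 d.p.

n = 16, ΣRT = 16092, M = 1005.750
Σ(x−M)² = 7409903.00; s = √(7409903.00/15) = 702.847
Cutoffs: 1005.750 ± 3·702.847 → [-1102.8, 3114.3]
Outside: 3572 → excluded.
Retained (n=15): Σ = 12520, mean = 12520/15 = 834.667

834.7 ms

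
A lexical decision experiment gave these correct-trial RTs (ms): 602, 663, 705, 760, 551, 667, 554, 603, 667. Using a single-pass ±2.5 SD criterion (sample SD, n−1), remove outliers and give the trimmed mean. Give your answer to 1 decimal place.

641.3 ms

n = 9, ΣRT = 5772, M = 641.333
Σ(x−M)² = 38726.00; s = √(38726.00/8) = 69.575
Cutoffs: 641.333 ± 2.5·69.575 → [467.4, 815.3]
No RTs fall outside the cutoffs; all 9 retained. Mean = 5772/9 = 641.333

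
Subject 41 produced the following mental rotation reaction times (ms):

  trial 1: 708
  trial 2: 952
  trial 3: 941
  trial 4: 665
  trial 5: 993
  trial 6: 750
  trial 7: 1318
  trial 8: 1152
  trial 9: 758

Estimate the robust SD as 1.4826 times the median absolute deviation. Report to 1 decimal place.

283.2 ms

Sorted: 665, 708, 750, 758, 941, 952, 993, 1152, 1318 → median = 941
|x − 941| sorted: 0, 11, 52, 183, 191, 211, 233, 276, 377 → MAD = 191
Robust SD ≈ 1.4826 × 191 = 283.177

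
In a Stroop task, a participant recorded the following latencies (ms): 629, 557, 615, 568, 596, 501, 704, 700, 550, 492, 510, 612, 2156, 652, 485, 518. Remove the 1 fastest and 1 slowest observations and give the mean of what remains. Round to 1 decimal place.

586.0 ms

Sorted: 485, 492, 501, 510, 518, 550, 557, 568, 596, 612, 615, 629, 652, 700, 704, 2156
Drop lowest 1 (485) and highest 1 (2156)
Remaining (n=14): Σ = 8204, mean = 8204/14 = 586.000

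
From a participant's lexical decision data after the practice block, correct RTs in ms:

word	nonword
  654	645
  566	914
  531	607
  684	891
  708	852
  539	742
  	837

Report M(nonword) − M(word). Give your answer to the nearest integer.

170 ms

M(word) = 3682/6 = 613.667
M(nonword) = 5488/7 = 784.000
Difference = 784.000 − 613.667 = 170.333 ms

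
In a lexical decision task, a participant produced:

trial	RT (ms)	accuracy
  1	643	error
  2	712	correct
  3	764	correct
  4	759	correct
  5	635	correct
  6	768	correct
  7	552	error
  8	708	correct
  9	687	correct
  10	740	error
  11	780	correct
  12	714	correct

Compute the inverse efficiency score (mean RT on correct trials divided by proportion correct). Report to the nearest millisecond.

Correct trials (n=9): 712, 764, 759, 635, 768, 708, 687, 780, 714
Mean correct RT = 6527/9 = 725.2222 ms
Proportion correct = 9/12
IES = 725.2222 / (9/12) = 966.963 ms

967 ms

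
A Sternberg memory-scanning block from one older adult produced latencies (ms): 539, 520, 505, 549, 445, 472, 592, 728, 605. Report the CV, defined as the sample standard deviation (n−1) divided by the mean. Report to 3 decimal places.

0.153

n = 9, Σ = 4955, M = 550.5556
Σ(x−M)² = 56626.222; s = √(56626.222/8) = 84.1325
CV = 84.1325 / 550.5556 = 0.15281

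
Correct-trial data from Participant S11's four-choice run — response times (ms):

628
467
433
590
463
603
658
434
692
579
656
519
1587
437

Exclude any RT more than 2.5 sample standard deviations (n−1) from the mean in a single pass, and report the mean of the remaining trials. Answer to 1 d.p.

n = 14, ΣRT = 8746, M = 624.714
Σ(x−M)² = 1106948.86; s = √(1106948.86/13) = 291.805
Cutoffs: 624.714 ± 2.5·291.805 → [-104.8, 1354.2]
Outside: 1587 → excluded.
Retained (n=13): Σ = 7159, mean = 7159/13 = 550.692

550.7 ms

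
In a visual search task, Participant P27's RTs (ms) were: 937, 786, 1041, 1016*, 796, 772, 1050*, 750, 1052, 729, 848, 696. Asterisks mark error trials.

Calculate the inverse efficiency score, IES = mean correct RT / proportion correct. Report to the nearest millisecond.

1009 ms

Correct trials (n=10): 937, 786, 1041, 796, 772, 750, 1052, 729, 848, 696
Mean correct RT = 8407/10 = 840.7000 ms
Proportion correct = 10/12
IES = 840.7000 / (10/12) = 1008.840 ms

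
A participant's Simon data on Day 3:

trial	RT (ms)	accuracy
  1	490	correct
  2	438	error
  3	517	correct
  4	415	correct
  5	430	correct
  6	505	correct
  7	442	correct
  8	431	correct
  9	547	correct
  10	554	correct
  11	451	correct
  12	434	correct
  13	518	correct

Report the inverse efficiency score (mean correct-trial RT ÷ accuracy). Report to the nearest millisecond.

Correct trials (n=12): 490, 517, 415, 430, 505, 442, 431, 547, 554, 451, 434, 518
Mean correct RT = 5734/12 = 477.8333 ms
Proportion correct = 12/13
IES = 477.8333 / (12/13) = 517.653 ms

518 ms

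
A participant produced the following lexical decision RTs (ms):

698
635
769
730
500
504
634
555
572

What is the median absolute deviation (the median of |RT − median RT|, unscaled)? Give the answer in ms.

79 ms

Sorted: 500, 504, 555, 572, 634, 635, 698, 730, 769 → median = 634
|x − 634|: 64, 1, 135, 96, 134, 130, 0, 79, 62
Sorted deviations: 0, 1, 62, 64, 79, 96, 130, 134, 135 → MAD = 79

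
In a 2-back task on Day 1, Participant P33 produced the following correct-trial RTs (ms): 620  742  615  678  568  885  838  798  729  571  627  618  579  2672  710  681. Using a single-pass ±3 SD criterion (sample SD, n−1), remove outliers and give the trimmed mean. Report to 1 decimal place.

683.9 ms

n = 16, ΣRT = 12931, M = 808.188
Σ(x−M)² = 3842318.44; s = √(3842318.44/15) = 506.117
Cutoffs: 808.188 ± 3·506.117 → [-710.2, 2326.5]
Outside: 2672 → excluded.
Retained (n=15): Σ = 10259, mean = 10259/15 = 683.933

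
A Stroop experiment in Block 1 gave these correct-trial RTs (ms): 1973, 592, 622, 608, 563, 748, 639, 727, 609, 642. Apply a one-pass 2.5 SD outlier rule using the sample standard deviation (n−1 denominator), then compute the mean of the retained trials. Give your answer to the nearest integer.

639 ms

n = 10, ΣRT = 7723, M = 772.300
Σ(x−M)² = 1631636.10; s = √(1631636.10/9) = 425.785
Cutoffs: 772.300 ± 2.5·425.785 → [-292.2, 1836.8]
Outside: 1973 → excluded.
Retained (n=9): Σ = 5750, mean = 5750/9 = 638.889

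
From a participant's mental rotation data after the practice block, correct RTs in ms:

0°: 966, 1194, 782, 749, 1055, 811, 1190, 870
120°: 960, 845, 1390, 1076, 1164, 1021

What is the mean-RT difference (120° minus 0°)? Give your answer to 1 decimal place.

M(0°) = 7617/8 = 952.125
M(120°) = 6456/6 = 1076.000
Difference = 1076.000 − 952.125 = 123.875 ms

123.9 ms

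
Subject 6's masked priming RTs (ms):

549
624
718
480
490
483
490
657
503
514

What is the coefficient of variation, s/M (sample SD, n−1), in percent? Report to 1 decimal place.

n = 10, Σ = 5508, M = 550.8000
Σ(x−M)² = 65237.600; s = √(65237.600/9) = 85.1388
CV = 85.1388 / 550.8000 = 0.15457 = 15.457%

15.5%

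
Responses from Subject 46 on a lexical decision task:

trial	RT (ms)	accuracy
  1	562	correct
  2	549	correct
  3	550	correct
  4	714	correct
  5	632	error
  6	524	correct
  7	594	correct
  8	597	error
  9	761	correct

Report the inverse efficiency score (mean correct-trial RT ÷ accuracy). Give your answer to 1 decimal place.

781.3 ms

Correct trials (n=7): 562, 549, 550, 714, 524, 594, 761
Mean correct RT = 4254/7 = 607.7143 ms
Proportion correct = 7/9
IES = 607.7143 / (7/9) = 781.347 ms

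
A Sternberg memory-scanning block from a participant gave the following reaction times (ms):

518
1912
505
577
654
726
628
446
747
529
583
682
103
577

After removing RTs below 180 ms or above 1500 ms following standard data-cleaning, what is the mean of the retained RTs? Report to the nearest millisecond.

Excluded: 103, 1912
Retained (n=12): Σ = 7172
Mean = 7172/12 = 597.6667

598 ms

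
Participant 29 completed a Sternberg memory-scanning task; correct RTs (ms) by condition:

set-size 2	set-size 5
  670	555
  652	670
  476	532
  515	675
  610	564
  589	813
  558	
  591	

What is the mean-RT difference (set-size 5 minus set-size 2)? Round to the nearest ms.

M(set-size 2) = 4661/8 = 582.625
M(set-size 5) = 3809/6 = 634.833
Difference = 634.833 − 582.625 = 52.208 ms

52 ms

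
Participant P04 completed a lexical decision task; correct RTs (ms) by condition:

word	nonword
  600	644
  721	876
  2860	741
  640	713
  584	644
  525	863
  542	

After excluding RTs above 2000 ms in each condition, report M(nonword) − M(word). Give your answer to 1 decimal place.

word: exclude 2860
M(word) = 3612/6 = 602.000
M(nonword) = 4481/6 = 746.833
Difference = 746.833 − 602.000 = 144.833 ms

144.8 ms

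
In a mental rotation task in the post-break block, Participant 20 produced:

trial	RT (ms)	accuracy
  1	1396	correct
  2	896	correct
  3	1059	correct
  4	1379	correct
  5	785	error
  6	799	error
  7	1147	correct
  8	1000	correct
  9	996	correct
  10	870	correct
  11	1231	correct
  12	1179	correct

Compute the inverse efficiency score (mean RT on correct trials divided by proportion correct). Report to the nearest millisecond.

1338 ms

Correct trials (n=10): 1396, 896, 1059, 1379, 1147, 1000, 996, 870, 1231, 1179
Mean correct RT = 11153/10 = 1115.3000 ms
Proportion correct = 10/12
IES = 1115.3000 / (10/12) = 1338.360 ms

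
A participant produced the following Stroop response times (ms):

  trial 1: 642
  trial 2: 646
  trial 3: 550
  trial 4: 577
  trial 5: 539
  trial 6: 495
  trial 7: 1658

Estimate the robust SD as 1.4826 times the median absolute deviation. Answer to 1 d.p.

96.4 ms

Sorted: 495, 539, 550, 577, 642, 646, 1658 → median = 577
|x − 577| sorted: 0, 27, 38, 65, 69, 82, 1081 → MAD = 65
Robust SD ≈ 1.4826 × 65 = 96.369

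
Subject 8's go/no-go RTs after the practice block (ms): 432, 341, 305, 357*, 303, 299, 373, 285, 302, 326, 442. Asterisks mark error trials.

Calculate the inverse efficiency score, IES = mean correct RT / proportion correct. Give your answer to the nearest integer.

Correct trials (n=10): 432, 341, 305, 303, 299, 373, 285, 302, 326, 442
Mean correct RT = 3408/10 = 340.8000 ms
Proportion correct = 10/11
IES = 340.8000 / (10/11) = 374.880 ms

375 ms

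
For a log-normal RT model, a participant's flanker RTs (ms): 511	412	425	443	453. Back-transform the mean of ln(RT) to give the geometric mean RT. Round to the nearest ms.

448 ms

ln(RT): 6.2364, 6.0210, 6.0521, 6.0936, 6.1159
Mean ln(RT) = 30.5189/5 = 6.10379
Geometric mean = exp(6.10379) = 447.55 ms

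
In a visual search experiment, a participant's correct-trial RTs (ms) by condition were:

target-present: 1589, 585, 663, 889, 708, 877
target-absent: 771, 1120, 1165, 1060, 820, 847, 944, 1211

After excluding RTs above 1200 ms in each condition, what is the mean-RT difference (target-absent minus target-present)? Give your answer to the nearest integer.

target-present: exclude 1589
target-absent: exclude 1211
M(target-present) = 3722/5 = 744.400
M(target-absent) = 6727/7 = 961.000
Difference = 961.000 − 744.400 = 216.600 ms

217 ms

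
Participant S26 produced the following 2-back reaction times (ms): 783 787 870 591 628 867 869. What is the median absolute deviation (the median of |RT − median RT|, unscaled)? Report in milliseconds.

82 ms

Sorted: 591, 628, 783, 787, 867, 869, 870 → median = 787
|x − 787|: 4, 0, 83, 196, 159, 80, 82
Sorted deviations: 0, 4, 80, 82, 83, 159, 196 → MAD = 82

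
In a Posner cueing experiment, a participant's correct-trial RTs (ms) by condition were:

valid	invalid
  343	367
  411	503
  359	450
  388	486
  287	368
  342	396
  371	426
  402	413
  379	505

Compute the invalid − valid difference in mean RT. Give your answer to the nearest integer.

M(valid) = 3282/9 = 364.667
M(invalid) = 3914/9 = 434.889
Difference = 434.889 − 364.667 = 70.222 ms

70 ms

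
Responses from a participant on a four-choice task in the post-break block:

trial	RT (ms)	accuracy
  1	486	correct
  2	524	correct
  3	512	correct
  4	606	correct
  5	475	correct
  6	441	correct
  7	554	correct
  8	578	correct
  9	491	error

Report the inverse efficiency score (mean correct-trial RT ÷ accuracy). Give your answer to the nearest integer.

Correct trials (n=8): 486, 524, 512, 606, 475, 441, 554, 578
Mean correct RT = 4176/8 = 522.0000 ms
Proportion correct = 8/9
IES = 522.0000 / (8/9) = 587.250 ms

587 ms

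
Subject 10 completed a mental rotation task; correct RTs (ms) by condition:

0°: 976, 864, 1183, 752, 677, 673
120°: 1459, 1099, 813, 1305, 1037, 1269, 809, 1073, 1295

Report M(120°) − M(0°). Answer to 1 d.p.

274.6 ms

M(0°) = 5125/6 = 854.167
M(120°) = 10159/9 = 1128.778
Difference = 1128.778 − 854.167 = 274.611 ms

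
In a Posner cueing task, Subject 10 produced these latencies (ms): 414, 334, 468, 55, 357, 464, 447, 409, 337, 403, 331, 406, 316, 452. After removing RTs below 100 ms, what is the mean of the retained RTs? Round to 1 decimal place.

395.2 ms

Excluded: 55
Retained (n=13): Σ = 5138
Mean = 5138/13 = 395.2308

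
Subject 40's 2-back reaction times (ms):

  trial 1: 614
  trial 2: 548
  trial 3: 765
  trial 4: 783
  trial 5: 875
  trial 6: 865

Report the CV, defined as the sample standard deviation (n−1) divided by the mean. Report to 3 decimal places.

0.180

n = 6, Σ = 4450, M = 741.6667
Σ(x−M)² = 89047.333; s = √(89047.333/5) = 133.4521
CV = 133.4521 / 741.6667 = 0.17994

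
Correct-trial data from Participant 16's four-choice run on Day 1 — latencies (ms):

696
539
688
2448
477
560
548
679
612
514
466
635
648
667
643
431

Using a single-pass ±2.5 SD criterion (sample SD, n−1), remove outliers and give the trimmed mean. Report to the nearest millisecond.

587 ms

n = 16, ΣRT = 11251, M = 703.188
Σ(x−M)² = 3355020.44; s = √(3355020.44/15) = 472.936
Cutoffs: 703.188 ± 2.5·472.936 → [-479.2, 1885.5]
Outside: 2448 → excluded.
Retained (n=15): Σ = 8803, mean = 8803/15 = 586.867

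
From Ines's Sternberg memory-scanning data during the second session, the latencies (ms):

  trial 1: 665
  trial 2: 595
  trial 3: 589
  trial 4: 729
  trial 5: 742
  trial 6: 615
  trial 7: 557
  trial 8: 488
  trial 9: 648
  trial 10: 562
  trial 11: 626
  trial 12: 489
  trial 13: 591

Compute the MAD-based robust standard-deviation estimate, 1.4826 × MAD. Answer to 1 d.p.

Sorted: 488, 489, 557, 562, 589, 591, 595, 615, 626, 648, 665, 729, 742 → median = 595
|x − 595| sorted: 0, 4, 6, 20, 31, 33, 38, 53, 70, 106, 107, 134, 147 → MAD = 38
Robust SD ≈ 1.4826 × 38 = 56.339

56.3 ms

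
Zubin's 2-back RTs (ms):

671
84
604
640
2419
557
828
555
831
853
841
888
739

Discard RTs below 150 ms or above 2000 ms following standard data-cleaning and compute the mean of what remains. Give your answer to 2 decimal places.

727.91 ms

Excluded: 84, 2419
Retained (n=11): Σ = 8007
Mean = 8007/11 = 727.9091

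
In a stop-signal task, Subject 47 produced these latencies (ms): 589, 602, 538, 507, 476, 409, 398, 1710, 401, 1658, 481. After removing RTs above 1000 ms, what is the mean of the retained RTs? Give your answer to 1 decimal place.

Excluded: 1658, 1710
Retained (n=9): Σ = 4401
Mean = 4401/9 = 489.0000

489.0 ms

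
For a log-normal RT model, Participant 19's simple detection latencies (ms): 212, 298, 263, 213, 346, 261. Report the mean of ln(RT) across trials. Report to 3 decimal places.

5.566

ln(RT): 5.3566, 5.6971, 5.5722, 5.3613, 5.8464, 5.5645
Σ ln(RT) = 33.3981
Mean = 33.3981/6 = 5.56635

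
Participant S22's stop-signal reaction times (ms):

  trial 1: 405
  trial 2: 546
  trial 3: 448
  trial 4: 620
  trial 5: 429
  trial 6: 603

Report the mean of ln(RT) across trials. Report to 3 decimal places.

ln(RT): 6.0039, 6.3026, 6.1048, 6.4297, 6.0615, 6.4019
Σ ln(RT) = 37.3044
Mean = 37.3044/6 = 6.21740

6.217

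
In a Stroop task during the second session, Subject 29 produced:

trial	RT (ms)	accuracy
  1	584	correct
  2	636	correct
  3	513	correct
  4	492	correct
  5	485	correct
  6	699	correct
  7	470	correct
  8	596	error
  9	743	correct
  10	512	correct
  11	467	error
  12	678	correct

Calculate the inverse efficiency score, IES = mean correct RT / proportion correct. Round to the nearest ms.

697 ms

Correct trials (n=10): 584, 636, 513, 492, 485, 699, 470, 743, 512, 678
Mean correct RT = 5812/10 = 581.2000 ms
Proportion correct = 10/12
IES = 581.2000 / (10/12) = 697.440 ms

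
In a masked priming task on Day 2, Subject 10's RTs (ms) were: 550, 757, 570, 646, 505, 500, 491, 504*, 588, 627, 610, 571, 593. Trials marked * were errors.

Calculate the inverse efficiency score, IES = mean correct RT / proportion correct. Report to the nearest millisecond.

633 ms

Correct trials (n=12): 550, 757, 570, 646, 505, 500, 491, 588, 627, 610, 571, 593
Mean correct RT = 7008/12 = 584.0000 ms
Proportion correct = 12/13
IES = 584.0000 / (12/13) = 632.667 ms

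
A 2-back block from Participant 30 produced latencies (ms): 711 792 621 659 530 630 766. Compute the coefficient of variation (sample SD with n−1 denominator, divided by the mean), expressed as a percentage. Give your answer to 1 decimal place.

n = 7, Σ = 4709, M = 672.7143
Σ(x−M)² = 49451.429; s = √(49451.429/6) = 90.7849
CV = 90.7849 / 672.7143 = 0.13495 = 13.495%

13.5%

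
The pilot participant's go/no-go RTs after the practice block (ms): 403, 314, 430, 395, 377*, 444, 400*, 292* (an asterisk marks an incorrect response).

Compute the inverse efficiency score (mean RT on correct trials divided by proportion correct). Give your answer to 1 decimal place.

Correct trials (n=5): 403, 314, 430, 395, 444
Mean correct RT = 1986/5 = 397.2000 ms
Proportion correct = 5/8
IES = 397.2000 / (5/8) = 635.520 ms

635.5 ms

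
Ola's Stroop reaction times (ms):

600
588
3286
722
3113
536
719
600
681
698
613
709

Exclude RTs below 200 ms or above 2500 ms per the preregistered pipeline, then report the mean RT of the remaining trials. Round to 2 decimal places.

Excluded: 3113, 3286
Retained (n=10): Σ = 6466
Mean = 6466/10 = 646.6000

646.60 ms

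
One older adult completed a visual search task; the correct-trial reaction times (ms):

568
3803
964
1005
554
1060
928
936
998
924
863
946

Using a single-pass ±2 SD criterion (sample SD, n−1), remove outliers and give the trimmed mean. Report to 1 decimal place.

n = 12, ΣRT = 13549, M = 1129.083
Σ(x−M)² = 8084064.92; s = √(8084064.92/11) = 857.272
Cutoffs: 1129.083 ± 2·857.272 → [-585.5, 2843.6]
Outside: 3803 → excluded.
Retained (n=11): Σ = 9746, mean = 9746/11 = 886.000

886.0 ms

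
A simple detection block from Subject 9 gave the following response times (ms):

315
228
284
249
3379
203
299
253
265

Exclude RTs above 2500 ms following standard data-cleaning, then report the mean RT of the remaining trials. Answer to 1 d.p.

262.0 ms

Excluded: 3379
Retained (n=8): Σ = 2096
Mean = 2096/8 = 262.0000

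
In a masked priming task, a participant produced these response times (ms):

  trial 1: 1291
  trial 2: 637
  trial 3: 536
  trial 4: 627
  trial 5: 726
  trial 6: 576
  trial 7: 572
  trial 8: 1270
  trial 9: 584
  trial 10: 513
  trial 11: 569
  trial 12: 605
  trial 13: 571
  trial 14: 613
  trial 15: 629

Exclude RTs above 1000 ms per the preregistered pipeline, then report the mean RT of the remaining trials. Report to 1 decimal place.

Excluded: 1270, 1291
Retained (n=13): Σ = 7758
Mean = 7758/13 = 596.7692

596.8 ms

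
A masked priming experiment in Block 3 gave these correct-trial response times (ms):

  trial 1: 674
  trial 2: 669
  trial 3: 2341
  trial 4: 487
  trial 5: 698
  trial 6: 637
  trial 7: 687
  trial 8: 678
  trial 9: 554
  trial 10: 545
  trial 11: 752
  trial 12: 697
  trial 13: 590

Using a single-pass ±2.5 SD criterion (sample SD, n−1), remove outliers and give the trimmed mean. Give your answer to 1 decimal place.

n = 13, ΣRT = 10009, M = 769.923
Σ(x−M)² = 2741106.92; s = √(2741106.92/12) = 477.939
Cutoffs: 769.923 ± 2.5·477.939 → [-424.9, 1964.8]
Outside: 2341 → excluded.
Retained (n=12): Σ = 7668, mean = 7668/12 = 639.000

639.0 ms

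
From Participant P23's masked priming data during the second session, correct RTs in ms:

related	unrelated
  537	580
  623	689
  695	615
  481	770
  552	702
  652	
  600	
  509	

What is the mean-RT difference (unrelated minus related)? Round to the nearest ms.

90 ms

M(related) = 4649/8 = 581.125
M(unrelated) = 3356/5 = 671.200
Difference = 671.200 − 581.125 = 90.075 ms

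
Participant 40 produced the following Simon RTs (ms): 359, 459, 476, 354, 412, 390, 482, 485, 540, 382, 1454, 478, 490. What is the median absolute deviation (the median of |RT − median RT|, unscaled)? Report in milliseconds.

Sorted: 354, 359, 382, 390, 412, 459, 476, 478, 482, 485, 490, 540, 1454 → median = 476
|x − 476|: 117, 17, 0, 122, 64, 86, 6, 9, 64, 94, 978, 2, 14
Sorted deviations: 0, 2, 6, 9, 14, 17, 64, 64, 86, 94, 117, 122, 978 → MAD = 64

64 ms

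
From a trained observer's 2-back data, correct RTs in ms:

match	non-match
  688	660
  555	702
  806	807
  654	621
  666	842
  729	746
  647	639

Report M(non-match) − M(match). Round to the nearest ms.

M(match) = 4745/7 = 677.857
M(non-match) = 5017/7 = 716.714
Difference = 716.714 − 677.857 = 38.857 ms

39 ms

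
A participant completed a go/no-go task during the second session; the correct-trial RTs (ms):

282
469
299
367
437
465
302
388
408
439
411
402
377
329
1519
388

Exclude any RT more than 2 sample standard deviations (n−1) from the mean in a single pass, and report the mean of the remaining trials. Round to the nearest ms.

n = 16, ΣRT = 7282, M = 455.125
Σ(x−M)² = 1256281.75; s = √(1256281.75/15) = 289.400
Cutoffs: 455.125 ± 2·289.400 → [-123.7, 1033.9]
Outside: 1519 → excluded.
Retained (n=15): Σ = 5763, mean = 5763/15 = 384.200

384 ms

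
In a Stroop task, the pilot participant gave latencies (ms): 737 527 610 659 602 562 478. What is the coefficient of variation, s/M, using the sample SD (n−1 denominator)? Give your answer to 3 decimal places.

n = 7, Σ = 4175, M = 596.4286
Σ(x−M)² = 43921.714; s = √(43921.714/6) = 85.5587
CV = 85.5587 / 596.4286 = 0.14345

0.143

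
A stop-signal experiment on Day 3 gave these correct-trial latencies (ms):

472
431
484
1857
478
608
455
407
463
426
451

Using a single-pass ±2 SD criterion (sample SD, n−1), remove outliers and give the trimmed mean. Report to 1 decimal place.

467.5 ms

n = 11, ΣRT = 6532, M = 593.818
Σ(x−M)² = 1782497.64; s = √(1782497.64/10) = 422.196
Cutoffs: 593.818 ± 2·422.196 → [-250.6, 1438.2]
Outside: 1857 → excluded.
Retained (n=10): Σ = 4675, mean = 4675/10 = 467.500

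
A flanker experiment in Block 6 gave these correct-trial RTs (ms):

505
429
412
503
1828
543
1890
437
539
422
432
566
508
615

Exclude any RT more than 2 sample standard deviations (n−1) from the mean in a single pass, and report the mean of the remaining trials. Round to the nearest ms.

493 ms

n = 14, ΣRT = 9629, M = 687.786
Σ(x−M)² = 3250506.36; s = √(3250506.36/13) = 500.039
Cutoffs: 687.786 ± 2·500.039 → [-312.3, 1687.9]
Outside: 1828, 1890 → excluded.
Retained (n=12): Σ = 5911, mean = 5911/12 = 492.583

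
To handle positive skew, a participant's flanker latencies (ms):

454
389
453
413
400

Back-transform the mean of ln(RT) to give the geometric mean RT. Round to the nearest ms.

421 ms

ln(RT): 6.1181, 5.9636, 6.1159, 6.0234, 5.9915
Mean ln(RT) = 30.2125/5 = 6.04250
Geometric mean = exp(6.04250) = 420.94 ms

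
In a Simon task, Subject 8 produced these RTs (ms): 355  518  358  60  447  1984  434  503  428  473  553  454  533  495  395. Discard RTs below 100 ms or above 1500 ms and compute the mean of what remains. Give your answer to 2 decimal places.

457.38 ms

Excluded: 60, 1984
Retained (n=13): Σ = 5946
Mean = 5946/13 = 457.3846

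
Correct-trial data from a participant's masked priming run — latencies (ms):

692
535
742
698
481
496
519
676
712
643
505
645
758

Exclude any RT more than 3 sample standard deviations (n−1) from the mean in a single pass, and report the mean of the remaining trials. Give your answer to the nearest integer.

n = 13, ΣRT = 8102, M = 623.231
Σ(x−M)² = 123162.31; s = √(123162.31/12) = 101.309
Cutoffs: 623.231 ± 3·101.309 → [319.3, 927.2]
No RTs fall outside the cutoffs; all 13 retained. Mean = 8102/13 = 623.231

623 ms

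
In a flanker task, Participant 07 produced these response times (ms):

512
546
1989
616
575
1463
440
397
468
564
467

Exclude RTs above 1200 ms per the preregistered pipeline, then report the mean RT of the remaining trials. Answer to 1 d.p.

509.4 ms

Excluded: 1463, 1989
Retained (n=9): Σ = 4585
Mean = 4585/9 = 509.4444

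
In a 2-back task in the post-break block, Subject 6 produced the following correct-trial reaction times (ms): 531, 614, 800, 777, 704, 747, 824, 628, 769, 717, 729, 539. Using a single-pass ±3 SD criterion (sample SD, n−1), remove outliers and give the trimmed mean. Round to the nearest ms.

n = 12, ΣRT = 8379, M = 698.250
Σ(x−M)² = 106446.25; s = √(106446.25/11) = 98.371
Cutoffs: 698.250 ± 3·98.371 → [403.1, 993.4]
No RTs fall outside the cutoffs; all 12 retained. Mean = 8379/12 = 698.250

698 ms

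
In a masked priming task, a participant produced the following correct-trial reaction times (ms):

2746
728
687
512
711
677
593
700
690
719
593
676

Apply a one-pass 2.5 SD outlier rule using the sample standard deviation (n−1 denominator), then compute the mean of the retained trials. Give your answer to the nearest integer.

n = 12, ΣRT = 10032, M = 836.000
Σ(x−M)² = 4025046.00; s = √(4025046.00/11) = 604.908
Cutoffs: 836.000 ± 2.5·604.908 → [-676.3, 2348.3]
Outside: 2746 → excluded.
Retained (n=11): Σ = 7286, mean = 7286/11 = 662.364

662 ms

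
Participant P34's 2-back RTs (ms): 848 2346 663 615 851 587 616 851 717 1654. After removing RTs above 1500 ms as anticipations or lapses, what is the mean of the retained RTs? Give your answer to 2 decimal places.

718.50 ms

Excluded: 1654, 2346
Retained (n=8): Σ = 5748
Mean = 5748/8 = 718.5000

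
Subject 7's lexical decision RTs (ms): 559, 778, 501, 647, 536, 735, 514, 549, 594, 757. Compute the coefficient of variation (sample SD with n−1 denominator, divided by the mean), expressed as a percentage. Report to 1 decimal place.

n = 10, Σ = 6170, M = 617.0000
Σ(x−M)² = 99488.000; s = √(99488.000/9) = 105.1391
CV = 105.1391 / 617.0000 = 0.17040 = 17.040%

17.0%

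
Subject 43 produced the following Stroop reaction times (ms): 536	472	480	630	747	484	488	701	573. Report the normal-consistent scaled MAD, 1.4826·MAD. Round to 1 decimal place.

Sorted: 472, 480, 484, 488, 536, 573, 630, 701, 747 → median = 536
|x − 536| sorted: 0, 37, 48, 52, 56, 64, 94, 165, 211 → MAD = 56
Robust SD ≈ 1.4826 × 56 = 83.026

83.0 ms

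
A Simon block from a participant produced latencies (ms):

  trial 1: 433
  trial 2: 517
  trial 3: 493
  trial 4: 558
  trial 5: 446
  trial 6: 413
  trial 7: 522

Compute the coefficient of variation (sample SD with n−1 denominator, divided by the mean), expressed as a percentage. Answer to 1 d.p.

11.1%

n = 7, Σ = 3382, M = 483.1429
Σ(x−M)² = 17170.857; s = √(17170.857/6) = 53.4959
CV = 53.4959 / 483.1429 = 0.11072 = 11.072%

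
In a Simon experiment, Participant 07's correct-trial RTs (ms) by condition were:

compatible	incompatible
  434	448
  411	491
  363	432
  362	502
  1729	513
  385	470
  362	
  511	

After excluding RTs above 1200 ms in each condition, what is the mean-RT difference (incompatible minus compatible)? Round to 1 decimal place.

72.0 ms

compatible: exclude 1729
M(compatible) = 2828/7 = 404.000
M(incompatible) = 2856/6 = 476.000
Difference = 476.000 − 404.000 = 72.000 ms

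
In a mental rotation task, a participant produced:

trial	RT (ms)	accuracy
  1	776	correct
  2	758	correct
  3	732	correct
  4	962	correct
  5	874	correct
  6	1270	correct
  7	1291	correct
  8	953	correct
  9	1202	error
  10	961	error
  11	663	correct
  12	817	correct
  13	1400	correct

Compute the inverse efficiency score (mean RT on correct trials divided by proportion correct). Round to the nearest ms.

1128 ms

Correct trials (n=11): 776, 758, 732, 962, 874, 1270, 1291, 953, 663, 817, 1400
Mean correct RT = 10496/11 = 954.1818 ms
Proportion correct = 11/13
IES = 954.1818 / (11/13) = 1127.669 ms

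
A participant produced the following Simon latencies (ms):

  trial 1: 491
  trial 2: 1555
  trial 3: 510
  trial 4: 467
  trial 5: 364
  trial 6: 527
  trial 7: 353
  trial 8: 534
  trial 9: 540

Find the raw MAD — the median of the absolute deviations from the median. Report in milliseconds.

30 ms

Sorted: 353, 364, 467, 491, 510, 527, 534, 540, 1555 → median = 510
|x − 510|: 19, 1045, 0, 43, 146, 17, 157, 24, 30
Sorted deviations: 0, 17, 19, 24, 30, 43, 146, 157, 1045 → MAD = 30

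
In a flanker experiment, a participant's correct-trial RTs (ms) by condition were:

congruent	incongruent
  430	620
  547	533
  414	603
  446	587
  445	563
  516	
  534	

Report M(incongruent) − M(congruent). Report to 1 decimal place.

105.2 ms

M(congruent) = 3332/7 = 476.000
M(incongruent) = 2906/5 = 581.200
Difference = 581.200 − 476.000 = 105.200 ms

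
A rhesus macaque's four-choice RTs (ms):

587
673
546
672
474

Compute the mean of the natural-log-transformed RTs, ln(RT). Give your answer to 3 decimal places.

ln(RT): 6.3750, 6.5117, 6.3026, 6.5103, 6.1612
Σ ln(RT) = 31.8609
Mean = 31.8609/5 = 6.37217

6.372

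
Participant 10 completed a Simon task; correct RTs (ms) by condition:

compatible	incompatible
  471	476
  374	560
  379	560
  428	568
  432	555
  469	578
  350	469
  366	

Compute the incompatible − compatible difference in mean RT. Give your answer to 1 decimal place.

129.4 ms

M(compatible) = 3269/8 = 408.625
M(incompatible) = 3766/7 = 538.000
Difference = 538.000 − 408.625 = 129.375 ms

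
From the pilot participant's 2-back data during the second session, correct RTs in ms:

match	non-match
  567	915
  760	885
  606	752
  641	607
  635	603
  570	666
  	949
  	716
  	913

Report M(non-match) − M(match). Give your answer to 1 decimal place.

M(match) = 3779/6 = 629.833
M(non-match) = 7006/9 = 778.444
Difference = 778.444 − 629.833 = 148.611 ms

148.6 ms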